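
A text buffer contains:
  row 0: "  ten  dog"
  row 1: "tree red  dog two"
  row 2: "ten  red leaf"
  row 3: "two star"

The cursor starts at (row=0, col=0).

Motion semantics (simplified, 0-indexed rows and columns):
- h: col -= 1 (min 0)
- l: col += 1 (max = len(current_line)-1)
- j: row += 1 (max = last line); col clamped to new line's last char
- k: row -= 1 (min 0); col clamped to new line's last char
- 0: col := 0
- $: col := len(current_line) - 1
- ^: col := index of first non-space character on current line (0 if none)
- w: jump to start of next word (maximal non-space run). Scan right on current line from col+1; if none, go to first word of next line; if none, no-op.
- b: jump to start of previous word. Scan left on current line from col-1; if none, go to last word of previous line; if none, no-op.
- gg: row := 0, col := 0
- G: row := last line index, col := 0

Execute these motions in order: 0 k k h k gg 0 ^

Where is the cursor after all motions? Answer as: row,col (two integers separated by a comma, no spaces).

Answer: 0,2

Derivation:
After 1 (0): row=0 col=0 char='_'
After 2 (k): row=0 col=0 char='_'
After 3 (k): row=0 col=0 char='_'
After 4 (h): row=0 col=0 char='_'
After 5 (k): row=0 col=0 char='_'
After 6 (gg): row=0 col=0 char='_'
After 7 (0): row=0 col=0 char='_'
After 8 (^): row=0 col=2 char='t'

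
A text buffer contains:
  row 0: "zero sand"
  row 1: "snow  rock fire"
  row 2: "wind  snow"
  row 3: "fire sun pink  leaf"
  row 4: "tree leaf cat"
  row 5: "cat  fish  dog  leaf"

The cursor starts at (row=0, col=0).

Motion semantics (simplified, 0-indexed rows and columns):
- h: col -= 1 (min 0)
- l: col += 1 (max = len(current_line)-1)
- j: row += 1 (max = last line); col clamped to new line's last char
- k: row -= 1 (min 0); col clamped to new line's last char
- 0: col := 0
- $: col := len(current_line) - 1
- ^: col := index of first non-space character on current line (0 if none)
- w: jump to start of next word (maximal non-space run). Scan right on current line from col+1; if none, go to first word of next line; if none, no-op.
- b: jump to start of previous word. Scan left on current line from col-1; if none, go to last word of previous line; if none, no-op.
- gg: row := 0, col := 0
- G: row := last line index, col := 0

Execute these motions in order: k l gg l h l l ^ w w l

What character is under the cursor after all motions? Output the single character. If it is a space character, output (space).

Answer: n

Derivation:
After 1 (k): row=0 col=0 char='z'
After 2 (l): row=0 col=1 char='e'
After 3 (gg): row=0 col=0 char='z'
After 4 (l): row=0 col=1 char='e'
After 5 (h): row=0 col=0 char='z'
After 6 (l): row=0 col=1 char='e'
After 7 (l): row=0 col=2 char='r'
After 8 (^): row=0 col=0 char='z'
After 9 (w): row=0 col=5 char='s'
After 10 (w): row=1 col=0 char='s'
After 11 (l): row=1 col=1 char='n'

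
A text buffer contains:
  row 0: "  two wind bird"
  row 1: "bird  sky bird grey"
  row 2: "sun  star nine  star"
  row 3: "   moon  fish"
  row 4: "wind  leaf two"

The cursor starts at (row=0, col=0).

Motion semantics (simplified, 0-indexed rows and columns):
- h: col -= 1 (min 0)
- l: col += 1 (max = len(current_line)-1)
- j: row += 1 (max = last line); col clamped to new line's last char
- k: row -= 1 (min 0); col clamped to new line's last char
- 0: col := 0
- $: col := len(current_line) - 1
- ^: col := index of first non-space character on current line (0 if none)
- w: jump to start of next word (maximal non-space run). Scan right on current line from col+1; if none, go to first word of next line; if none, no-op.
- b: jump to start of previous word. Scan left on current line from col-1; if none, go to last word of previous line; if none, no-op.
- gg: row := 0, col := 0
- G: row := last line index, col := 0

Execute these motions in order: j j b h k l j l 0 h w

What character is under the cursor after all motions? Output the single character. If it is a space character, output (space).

After 1 (j): row=1 col=0 char='b'
After 2 (j): row=2 col=0 char='s'
After 3 (b): row=1 col=15 char='g'
After 4 (h): row=1 col=14 char='_'
After 5 (k): row=0 col=14 char='d'
After 6 (l): row=0 col=14 char='d'
After 7 (j): row=1 col=14 char='_'
After 8 (l): row=1 col=15 char='g'
After 9 (0): row=1 col=0 char='b'
After 10 (h): row=1 col=0 char='b'
After 11 (w): row=1 col=6 char='s'

Answer: s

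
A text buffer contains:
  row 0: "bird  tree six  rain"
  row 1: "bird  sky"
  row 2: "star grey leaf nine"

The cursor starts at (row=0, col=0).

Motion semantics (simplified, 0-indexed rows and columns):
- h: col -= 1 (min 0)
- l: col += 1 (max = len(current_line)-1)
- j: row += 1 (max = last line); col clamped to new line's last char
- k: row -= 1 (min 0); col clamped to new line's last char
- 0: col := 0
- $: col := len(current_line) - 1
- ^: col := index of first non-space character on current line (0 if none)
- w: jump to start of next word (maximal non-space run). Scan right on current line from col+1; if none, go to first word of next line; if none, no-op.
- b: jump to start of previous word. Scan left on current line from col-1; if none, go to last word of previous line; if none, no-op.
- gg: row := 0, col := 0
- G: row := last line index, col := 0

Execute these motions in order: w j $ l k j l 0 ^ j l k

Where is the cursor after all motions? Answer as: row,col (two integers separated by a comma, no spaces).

Answer: 1,1

Derivation:
After 1 (w): row=0 col=6 char='t'
After 2 (j): row=1 col=6 char='s'
After 3 ($): row=1 col=8 char='y'
After 4 (l): row=1 col=8 char='y'
After 5 (k): row=0 col=8 char='e'
After 6 (j): row=1 col=8 char='y'
After 7 (l): row=1 col=8 char='y'
After 8 (0): row=1 col=0 char='b'
After 9 (^): row=1 col=0 char='b'
After 10 (j): row=2 col=0 char='s'
After 11 (l): row=2 col=1 char='t'
After 12 (k): row=1 col=1 char='i'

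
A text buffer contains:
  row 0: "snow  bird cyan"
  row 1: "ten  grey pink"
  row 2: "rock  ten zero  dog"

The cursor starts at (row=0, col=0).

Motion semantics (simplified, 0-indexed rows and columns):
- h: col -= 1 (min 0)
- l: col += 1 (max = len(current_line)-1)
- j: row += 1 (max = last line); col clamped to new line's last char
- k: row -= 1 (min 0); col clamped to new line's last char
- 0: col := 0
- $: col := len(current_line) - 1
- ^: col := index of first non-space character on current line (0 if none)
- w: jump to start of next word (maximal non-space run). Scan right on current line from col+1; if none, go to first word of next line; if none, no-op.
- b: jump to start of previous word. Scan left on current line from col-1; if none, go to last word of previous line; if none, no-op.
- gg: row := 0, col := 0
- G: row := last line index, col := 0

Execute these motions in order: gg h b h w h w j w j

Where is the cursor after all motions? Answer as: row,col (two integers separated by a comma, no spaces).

After 1 (gg): row=0 col=0 char='s'
After 2 (h): row=0 col=0 char='s'
After 3 (b): row=0 col=0 char='s'
After 4 (h): row=0 col=0 char='s'
After 5 (w): row=0 col=6 char='b'
After 6 (h): row=0 col=5 char='_'
After 7 (w): row=0 col=6 char='b'
After 8 (j): row=1 col=6 char='r'
After 9 (w): row=1 col=10 char='p'
After 10 (j): row=2 col=10 char='z'

Answer: 2,10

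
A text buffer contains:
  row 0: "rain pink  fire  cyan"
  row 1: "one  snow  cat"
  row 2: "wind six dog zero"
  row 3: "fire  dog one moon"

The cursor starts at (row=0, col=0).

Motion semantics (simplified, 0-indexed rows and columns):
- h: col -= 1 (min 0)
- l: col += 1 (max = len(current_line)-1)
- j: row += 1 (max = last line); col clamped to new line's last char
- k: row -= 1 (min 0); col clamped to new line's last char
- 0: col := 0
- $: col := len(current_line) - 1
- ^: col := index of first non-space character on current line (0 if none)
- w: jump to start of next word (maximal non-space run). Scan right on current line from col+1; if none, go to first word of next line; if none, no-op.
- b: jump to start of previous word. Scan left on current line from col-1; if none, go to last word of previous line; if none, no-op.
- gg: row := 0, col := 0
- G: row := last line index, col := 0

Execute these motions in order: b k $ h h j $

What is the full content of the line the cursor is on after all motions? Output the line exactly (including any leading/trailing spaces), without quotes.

After 1 (b): row=0 col=0 char='r'
After 2 (k): row=0 col=0 char='r'
After 3 ($): row=0 col=20 char='n'
After 4 (h): row=0 col=19 char='a'
After 5 (h): row=0 col=18 char='y'
After 6 (j): row=1 col=13 char='t'
After 7 ($): row=1 col=13 char='t'

Answer: one  snow  cat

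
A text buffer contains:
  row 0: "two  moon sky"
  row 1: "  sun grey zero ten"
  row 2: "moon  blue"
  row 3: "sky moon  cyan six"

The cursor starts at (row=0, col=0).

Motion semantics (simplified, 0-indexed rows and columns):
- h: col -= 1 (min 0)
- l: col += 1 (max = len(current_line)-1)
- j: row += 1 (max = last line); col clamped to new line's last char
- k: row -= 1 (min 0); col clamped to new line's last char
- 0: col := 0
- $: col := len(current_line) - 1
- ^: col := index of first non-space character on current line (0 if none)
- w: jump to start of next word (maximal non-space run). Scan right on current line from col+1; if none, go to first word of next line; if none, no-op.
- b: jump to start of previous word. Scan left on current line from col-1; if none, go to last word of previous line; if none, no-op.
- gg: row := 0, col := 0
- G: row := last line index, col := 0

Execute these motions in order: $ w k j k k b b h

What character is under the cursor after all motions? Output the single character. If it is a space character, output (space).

Answer: t

Derivation:
After 1 ($): row=0 col=12 char='y'
After 2 (w): row=1 col=2 char='s'
After 3 (k): row=0 col=2 char='o'
After 4 (j): row=1 col=2 char='s'
After 5 (k): row=0 col=2 char='o'
After 6 (k): row=0 col=2 char='o'
After 7 (b): row=0 col=0 char='t'
After 8 (b): row=0 col=0 char='t'
After 9 (h): row=0 col=0 char='t'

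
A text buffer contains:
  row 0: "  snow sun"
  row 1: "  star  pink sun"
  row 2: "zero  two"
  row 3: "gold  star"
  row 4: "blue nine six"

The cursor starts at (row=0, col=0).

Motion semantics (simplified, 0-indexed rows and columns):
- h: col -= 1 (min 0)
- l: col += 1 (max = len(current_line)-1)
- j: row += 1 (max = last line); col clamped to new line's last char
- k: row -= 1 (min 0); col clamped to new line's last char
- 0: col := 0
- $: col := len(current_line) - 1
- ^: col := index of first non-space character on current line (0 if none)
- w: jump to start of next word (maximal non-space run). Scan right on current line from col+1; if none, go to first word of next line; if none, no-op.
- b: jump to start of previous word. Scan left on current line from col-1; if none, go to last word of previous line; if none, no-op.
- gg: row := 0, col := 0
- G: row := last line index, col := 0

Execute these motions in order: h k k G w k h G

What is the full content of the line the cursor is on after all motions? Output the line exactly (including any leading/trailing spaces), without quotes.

After 1 (h): row=0 col=0 char='_'
After 2 (k): row=0 col=0 char='_'
After 3 (k): row=0 col=0 char='_'
After 4 (G): row=4 col=0 char='b'
After 5 (w): row=4 col=5 char='n'
After 6 (k): row=3 col=5 char='_'
After 7 (h): row=3 col=4 char='_'
After 8 (G): row=4 col=0 char='b'

Answer: blue nine six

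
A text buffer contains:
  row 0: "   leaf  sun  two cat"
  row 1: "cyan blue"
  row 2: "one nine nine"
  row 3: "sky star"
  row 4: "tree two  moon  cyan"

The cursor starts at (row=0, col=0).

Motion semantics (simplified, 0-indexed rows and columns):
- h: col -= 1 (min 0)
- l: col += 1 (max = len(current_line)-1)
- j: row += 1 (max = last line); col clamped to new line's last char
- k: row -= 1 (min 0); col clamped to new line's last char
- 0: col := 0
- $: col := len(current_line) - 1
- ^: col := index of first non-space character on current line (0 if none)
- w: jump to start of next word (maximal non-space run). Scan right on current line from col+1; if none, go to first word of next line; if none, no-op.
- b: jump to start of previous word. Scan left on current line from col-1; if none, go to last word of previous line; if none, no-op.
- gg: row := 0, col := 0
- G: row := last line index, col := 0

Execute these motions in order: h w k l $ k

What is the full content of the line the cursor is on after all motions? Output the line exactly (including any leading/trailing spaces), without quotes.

Answer:    leaf  sun  two cat

Derivation:
After 1 (h): row=0 col=0 char='_'
After 2 (w): row=0 col=3 char='l'
After 3 (k): row=0 col=3 char='l'
After 4 (l): row=0 col=4 char='e'
After 5 ($): row=0 col=20 char='t'
After 6 (k): row=0 col=20 char='t'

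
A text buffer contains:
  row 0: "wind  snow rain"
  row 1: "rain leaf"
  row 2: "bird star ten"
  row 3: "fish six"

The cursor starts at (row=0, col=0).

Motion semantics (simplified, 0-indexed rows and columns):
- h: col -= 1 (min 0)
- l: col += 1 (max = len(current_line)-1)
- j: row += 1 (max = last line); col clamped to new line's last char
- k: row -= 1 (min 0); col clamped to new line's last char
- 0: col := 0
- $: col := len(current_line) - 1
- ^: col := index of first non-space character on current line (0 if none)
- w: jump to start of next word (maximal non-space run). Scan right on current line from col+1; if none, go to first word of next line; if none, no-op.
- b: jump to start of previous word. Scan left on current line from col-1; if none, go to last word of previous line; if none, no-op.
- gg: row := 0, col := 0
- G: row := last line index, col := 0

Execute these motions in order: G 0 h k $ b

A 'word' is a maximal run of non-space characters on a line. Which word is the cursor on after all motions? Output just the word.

Answer: ten

Derivation:
After 1 (G): row=3 col=0 char='f'
After 2 (0): row=3 col=0 char='f'
After 3 (h): row=3 col=0 char='f'
After 4 (k): row=2 col=0 char='b'
After 5 ($): row=2 col=12 char='n'
After 6 (b): row=2 col=10 char='t'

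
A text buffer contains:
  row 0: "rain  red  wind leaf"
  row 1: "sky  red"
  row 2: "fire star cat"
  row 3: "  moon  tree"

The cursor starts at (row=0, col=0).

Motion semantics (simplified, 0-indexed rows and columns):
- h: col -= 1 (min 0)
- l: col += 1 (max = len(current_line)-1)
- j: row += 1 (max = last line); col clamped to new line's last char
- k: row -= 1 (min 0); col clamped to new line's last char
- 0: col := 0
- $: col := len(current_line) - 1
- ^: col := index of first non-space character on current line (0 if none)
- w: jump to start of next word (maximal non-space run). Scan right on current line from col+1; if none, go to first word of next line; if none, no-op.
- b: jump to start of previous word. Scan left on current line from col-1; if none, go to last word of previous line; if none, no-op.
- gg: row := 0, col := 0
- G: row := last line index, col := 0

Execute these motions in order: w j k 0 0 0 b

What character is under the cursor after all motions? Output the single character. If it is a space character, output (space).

After 1 (w): row=0 col=6 char='r'
After 2 (j): row=1 col=6 char='e'
After 3 (k): row=0 col=6 char='r'
After 4 (0): row=0 col=0 char='r'
After 5 (0): row=0 col=0 char='r'
After 6 (0): row=0 col=0 char='r'
After 7 (b): row=0 col=0 char='r'

Answer: r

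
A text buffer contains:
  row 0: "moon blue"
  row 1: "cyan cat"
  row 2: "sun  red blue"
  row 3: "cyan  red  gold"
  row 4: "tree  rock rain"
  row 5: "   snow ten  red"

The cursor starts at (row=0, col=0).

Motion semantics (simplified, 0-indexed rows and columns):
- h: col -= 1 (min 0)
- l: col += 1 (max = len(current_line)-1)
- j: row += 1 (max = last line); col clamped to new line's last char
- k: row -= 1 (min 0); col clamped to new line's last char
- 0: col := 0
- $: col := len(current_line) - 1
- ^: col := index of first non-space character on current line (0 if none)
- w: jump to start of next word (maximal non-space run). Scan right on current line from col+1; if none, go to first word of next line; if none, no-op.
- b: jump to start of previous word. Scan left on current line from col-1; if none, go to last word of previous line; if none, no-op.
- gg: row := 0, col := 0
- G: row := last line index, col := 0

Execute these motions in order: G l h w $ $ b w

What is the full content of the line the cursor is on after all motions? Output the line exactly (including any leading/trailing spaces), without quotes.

Answer:    snow ten  red

Derivation:
After 1 (G): row=5 col=0 char='_'
After 2 (l): row=5 col=1 char='_'
After 3 (h): row=5 col=0 char='_'
After 4 (w): row=5 col=3 char='s'
After 5 ($): row=5 col=15 char='d'
After 6 ($): row=5 col=15 char='d'
After 7 (b): row=5 col=13 char='r'
After 8 (w): row=5 col=13 char='r'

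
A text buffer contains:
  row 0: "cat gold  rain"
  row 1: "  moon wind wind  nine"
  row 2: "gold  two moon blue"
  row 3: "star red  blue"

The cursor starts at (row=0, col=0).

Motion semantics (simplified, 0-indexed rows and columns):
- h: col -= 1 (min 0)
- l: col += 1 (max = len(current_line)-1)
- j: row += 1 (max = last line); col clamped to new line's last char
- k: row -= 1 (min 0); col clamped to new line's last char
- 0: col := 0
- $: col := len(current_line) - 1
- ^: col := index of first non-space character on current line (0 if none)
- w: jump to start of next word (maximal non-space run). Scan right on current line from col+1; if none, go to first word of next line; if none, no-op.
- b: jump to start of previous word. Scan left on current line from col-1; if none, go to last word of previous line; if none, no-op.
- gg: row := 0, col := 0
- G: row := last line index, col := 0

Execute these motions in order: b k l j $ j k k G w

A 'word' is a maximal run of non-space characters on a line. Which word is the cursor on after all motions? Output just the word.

Answer: red

Derivation:
After 1 (b): row=0 col=0 char='c'
After 2 (k): row=0 col=0 char='c'
After 3 (l): row=0 col=1 char='a'
After 4 (j): row=1 col=1 char='_'
After 5 ($): row=1 col=21 char='e'
After 6 (j): row=2 col=18 char='e'
After 7 (k): row=1 col=18 char='n'
After 8 (k): row=0 col=13 char='n'
After 9 (G): row=3 col=0 char='s'
After 10 (w): row=3 col=5 char='r'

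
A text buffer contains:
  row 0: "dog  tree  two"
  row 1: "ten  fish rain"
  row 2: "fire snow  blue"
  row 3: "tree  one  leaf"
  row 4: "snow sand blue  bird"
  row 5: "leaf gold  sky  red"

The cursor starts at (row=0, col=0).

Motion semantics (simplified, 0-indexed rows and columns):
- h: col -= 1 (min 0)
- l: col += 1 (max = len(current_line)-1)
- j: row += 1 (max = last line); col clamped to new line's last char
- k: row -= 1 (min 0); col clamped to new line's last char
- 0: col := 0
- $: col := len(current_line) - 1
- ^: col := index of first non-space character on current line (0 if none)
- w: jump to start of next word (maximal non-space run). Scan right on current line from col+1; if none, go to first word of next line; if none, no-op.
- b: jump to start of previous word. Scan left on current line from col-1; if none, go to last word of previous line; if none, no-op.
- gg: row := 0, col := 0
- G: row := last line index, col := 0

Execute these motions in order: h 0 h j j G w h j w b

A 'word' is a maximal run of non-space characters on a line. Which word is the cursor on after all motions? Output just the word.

Answer: leaf

Derivation:
After 1 (h): row=0 col=0 char='d'
After 2 (0): row=0 col=0 char='d'
After 3 (h): row=0 col=0 char='d'
After 4 (j): row=1 col=0 char='t'
After 5 (j): row=2 col=0 char='f'
After 6 (G): row=5 col=0 char='l'
After 7 (w): row=5 col=5 char='g'
After 8 (h): row=5 col=4 char='_'
After 9 (j): row=5 col=4 char='_'
After 10 (w): row=5 col=5 char='g'
After 11 (b): row=5 col=0 char='l'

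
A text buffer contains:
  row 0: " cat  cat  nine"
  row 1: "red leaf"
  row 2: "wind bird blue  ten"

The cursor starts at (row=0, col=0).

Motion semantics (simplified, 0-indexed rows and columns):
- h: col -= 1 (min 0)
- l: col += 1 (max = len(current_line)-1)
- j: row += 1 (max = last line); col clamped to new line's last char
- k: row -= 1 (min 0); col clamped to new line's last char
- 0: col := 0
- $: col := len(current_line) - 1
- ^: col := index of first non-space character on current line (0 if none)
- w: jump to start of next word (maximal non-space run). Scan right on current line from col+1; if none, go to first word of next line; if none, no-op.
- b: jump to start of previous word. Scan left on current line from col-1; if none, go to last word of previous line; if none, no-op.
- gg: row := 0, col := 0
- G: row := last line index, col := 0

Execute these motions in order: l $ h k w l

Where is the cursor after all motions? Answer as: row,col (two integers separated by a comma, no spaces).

After 1 (l): row=0 col=1 char='c'
After 2 ($): row=0 col=14 char='e'
After 3 (h): row=0 col=13 char='n'
After 4 (k): row=0 col=13 char='n'
After 5 (w): row=1 col=0 char='r'
After 6 (l): row=1 col=1 char='e'

Answer: 1,1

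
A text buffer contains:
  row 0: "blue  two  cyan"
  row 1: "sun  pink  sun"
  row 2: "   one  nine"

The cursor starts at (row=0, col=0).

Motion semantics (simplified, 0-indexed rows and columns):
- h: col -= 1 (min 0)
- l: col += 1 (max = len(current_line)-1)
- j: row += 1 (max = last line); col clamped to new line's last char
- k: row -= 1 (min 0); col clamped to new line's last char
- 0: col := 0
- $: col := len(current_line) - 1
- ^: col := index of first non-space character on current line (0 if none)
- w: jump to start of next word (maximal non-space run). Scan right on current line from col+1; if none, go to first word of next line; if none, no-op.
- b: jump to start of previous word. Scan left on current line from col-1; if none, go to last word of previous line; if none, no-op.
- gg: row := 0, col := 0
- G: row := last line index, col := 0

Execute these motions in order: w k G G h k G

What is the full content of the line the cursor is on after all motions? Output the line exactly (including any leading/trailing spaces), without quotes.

Answer:    one  nine

Derivation:
After 1 (w): row=0 col=6 char='t'
After 2 (k): row=0 col=6 char='t'
After 3 (G): row=2 col=0 char='_'
After 4 (G): row=2 col=0 char='_'
After 5 (h): row=2 col=0 char='_'
After 6 (k): row=1 col=0 char='s'
After 7 (G): row=2 col=0 char='_'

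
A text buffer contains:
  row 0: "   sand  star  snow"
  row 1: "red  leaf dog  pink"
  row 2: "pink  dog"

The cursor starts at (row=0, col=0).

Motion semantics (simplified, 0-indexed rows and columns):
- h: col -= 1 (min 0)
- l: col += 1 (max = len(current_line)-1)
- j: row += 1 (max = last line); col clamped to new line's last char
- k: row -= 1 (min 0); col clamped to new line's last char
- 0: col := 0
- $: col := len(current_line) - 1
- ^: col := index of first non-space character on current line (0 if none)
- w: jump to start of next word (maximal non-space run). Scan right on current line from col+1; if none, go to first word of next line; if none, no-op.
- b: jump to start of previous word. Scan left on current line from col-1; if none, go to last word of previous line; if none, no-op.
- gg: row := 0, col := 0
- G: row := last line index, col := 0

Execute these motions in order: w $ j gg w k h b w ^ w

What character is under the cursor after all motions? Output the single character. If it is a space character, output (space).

After 1 (w): row=0 col=3 char='s'
After 2 ($): row=0 col=18 char='w'
After 3 (j): row=1 col=18 char='k'
After 4 (gg): row=0 col=0 char='_'
After 5 (w): row=0 col=3 char='s'
After 6 (k): row=0 col=3 char='s'
After 7 (h): row=0 col=2 char='_'
After 8 (b): row=0 col=2 char='_'
After 9 (w): row=0 col=3 char='s'
After 10 (^): row=0 col=3 char='s'
After 11 (w): row=0 col=9 char='s'

Answer: s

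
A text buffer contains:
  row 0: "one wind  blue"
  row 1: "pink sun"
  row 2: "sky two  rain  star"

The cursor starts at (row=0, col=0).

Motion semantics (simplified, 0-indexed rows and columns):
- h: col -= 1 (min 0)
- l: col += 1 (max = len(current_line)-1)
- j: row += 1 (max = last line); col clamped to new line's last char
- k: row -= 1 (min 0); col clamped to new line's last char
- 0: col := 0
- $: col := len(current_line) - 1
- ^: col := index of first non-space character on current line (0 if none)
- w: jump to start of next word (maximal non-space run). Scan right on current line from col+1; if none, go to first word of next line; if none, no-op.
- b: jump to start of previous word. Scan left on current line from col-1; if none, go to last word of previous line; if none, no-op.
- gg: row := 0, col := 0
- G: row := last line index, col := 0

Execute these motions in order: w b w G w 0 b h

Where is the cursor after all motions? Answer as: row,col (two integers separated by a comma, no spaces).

After 1 (w): row=0 col=4 char='w'
After 2 (b): row=0 col=0 char='o'
After 3 (w): row=0 col=4 char='w'
After 4 (G): row=2 col=0 char='s'
After 5 (w): row=2 col=4 char='t'
After 6 (0): row=2 col=0 char='s'
After 7 (b): row=1 col=5 char='s'
After 8 (h): row=1 col=4 char='_'

Answer: 1,4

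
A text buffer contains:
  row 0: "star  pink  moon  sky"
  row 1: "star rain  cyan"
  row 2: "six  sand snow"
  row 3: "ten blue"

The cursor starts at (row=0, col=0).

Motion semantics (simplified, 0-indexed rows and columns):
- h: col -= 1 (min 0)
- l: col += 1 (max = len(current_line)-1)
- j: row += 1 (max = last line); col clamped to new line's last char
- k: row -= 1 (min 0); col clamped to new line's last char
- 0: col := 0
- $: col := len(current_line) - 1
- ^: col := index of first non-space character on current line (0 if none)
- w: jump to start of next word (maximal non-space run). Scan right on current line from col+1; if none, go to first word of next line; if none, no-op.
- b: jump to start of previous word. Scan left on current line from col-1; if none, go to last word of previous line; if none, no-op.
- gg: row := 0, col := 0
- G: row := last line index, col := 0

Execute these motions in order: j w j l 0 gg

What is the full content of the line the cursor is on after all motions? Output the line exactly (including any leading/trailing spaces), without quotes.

After 1 (j): row=1 col=0 char='s'
After 2 (w): row=1 col=5 char='r'
After 3 (j): row=2 col=5 char='s'
After 4 (l): row=2 col=6 char='a'
After 5 (0): row=2 col=0 char='s'
After 6 (gg): row=0 col=0 char='s'

Answer: star  pink  moon  sky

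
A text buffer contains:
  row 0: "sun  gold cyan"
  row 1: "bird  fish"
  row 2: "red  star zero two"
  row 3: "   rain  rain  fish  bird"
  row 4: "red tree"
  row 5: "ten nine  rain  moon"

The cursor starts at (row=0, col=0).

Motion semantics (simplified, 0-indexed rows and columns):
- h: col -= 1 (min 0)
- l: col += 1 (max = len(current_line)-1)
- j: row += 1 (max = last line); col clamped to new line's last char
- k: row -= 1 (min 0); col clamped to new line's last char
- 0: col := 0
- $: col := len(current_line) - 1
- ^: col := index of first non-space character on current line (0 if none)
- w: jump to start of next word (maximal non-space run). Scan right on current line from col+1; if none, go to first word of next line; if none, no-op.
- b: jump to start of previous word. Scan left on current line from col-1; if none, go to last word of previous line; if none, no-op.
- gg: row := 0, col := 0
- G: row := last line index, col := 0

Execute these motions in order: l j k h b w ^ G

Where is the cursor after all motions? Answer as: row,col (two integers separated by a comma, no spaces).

After 1 (l): row=0 col=1 char='u'
After 2 (j): row=1 col=1 char='i'
After 3 (k): row=0 col=1 char='u'
After 4 (h): row=0 col=0 char='s'
After 5 (b): row=0 col=0 char='s'
After 6 (w): row=0 col=5 char='g'
After 7 (^): row=0 col=0 char='s'
After 8 (G): row=5 col=0 char='t'

Answer: 5,0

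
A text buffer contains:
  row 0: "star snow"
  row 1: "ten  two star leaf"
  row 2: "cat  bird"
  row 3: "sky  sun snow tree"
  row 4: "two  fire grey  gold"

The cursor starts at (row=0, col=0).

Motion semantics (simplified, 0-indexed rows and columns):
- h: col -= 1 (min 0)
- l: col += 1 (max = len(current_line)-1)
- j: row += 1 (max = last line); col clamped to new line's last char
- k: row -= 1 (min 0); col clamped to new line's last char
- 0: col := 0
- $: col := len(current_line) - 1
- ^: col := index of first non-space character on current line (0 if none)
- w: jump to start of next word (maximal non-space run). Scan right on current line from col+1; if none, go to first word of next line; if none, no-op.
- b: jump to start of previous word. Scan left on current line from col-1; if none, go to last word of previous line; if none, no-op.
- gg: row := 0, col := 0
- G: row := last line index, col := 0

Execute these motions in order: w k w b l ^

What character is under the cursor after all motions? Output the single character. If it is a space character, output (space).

Answer: s

Derivation:
After 1 (w): row=0 col=5 char='s'
After 2 (k): row=0 col=5 char='s'
After 3 (w): row=1 col=0 char='t'
After 4 (b): row=0 col=5 char='s'
After 5 (l): row=0 col=6 char='n'
After 6 (^): row=0 col=0 char='s'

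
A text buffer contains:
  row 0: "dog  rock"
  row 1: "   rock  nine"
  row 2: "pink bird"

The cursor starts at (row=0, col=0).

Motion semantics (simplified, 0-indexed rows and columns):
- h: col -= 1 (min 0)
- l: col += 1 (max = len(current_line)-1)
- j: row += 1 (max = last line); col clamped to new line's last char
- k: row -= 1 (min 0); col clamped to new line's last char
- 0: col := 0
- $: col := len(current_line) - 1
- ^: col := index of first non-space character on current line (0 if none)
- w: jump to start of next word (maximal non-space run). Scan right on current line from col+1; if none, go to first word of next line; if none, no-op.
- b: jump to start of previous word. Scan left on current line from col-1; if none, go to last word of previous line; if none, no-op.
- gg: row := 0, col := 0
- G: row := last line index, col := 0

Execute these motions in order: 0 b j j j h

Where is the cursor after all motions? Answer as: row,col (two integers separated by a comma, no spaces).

After 1 (0): row=0 col=0 char='d'
After 2 (b): row=0 col=0 char='d'
After 3 (j): row=1 col=0 char='_'
After 4 (j): row=2 col=0 char='p'
After 5 (j): row=2 col=0 char='p'
After 6 (h): row=2 col=0 char='p'

Answer: 2,0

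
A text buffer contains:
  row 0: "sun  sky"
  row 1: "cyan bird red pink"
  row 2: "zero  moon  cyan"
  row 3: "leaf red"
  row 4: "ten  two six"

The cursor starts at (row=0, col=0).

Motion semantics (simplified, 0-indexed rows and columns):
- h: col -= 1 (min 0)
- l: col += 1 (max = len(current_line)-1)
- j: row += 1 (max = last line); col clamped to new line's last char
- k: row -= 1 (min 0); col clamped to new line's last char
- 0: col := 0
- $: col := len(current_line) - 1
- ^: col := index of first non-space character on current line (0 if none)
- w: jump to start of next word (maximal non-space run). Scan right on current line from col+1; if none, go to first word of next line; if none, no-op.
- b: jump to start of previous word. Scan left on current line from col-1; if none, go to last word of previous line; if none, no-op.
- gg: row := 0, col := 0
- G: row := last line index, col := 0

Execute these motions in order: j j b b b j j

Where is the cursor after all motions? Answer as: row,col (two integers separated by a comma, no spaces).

Answer: 3,5

Derivation:
After 1 (j): row=1 col=0 char='c'
After 2 (j): row=2 col=0 char='z'
After 3 (b): row=1 col=14 char='p'
After 4 (b): row=1 col=10 char='r'
After 5 (b): row=1 col=5 char='b'
After 6 (j): row=2 col=5 char='_'
After 7 (j): row=3 col=5 char='r'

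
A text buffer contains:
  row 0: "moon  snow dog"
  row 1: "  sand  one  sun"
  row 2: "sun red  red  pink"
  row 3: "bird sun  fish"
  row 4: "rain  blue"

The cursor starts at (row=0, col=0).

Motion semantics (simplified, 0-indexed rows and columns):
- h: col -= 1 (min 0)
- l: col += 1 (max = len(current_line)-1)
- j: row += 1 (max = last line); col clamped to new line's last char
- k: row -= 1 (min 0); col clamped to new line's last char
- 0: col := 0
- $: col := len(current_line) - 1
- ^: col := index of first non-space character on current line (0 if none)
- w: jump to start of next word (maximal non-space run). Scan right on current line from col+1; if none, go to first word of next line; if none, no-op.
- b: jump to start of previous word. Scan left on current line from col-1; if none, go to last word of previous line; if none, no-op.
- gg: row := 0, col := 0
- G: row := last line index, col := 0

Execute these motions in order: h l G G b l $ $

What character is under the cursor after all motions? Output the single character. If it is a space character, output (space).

Answer: h

Derivation:
After 1 (h): row=0 col=0 char='m'
After 2 (l): row=0 col=1 char='o'
After 3 (G): row=4 col=0 char='r'
After 4 (G): row=4 col=0 char='r'
After 5 (b): row=3 col=10 char='f'
After 6 (l): row=3 col=11 char='i'
After 7 ($): row=3 col=13 char='h'
After 8 ($): row=3 col=13 char='h'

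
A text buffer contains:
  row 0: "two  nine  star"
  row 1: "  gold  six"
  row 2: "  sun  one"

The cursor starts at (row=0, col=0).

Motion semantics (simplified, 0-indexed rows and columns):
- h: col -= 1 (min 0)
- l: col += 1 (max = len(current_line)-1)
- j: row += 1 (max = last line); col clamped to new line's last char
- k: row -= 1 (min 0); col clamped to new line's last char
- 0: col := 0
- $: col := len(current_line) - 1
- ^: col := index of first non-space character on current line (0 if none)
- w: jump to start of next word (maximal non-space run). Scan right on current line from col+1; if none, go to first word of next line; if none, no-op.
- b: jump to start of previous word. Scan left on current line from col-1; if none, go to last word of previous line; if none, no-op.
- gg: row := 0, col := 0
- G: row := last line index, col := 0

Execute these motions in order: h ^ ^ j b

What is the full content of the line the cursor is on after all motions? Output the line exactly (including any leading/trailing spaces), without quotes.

Answer: two  nine  star

Derivation:
After 1 (h): row=0 col=0 char='t'
After 2 (^): row=0 col=0 char='t'
After 3 (^): row=0 col=0 char='t'
After 4 (j): row=1 col=0 char='_'
After 5 (b): row=0 col=11 char='s'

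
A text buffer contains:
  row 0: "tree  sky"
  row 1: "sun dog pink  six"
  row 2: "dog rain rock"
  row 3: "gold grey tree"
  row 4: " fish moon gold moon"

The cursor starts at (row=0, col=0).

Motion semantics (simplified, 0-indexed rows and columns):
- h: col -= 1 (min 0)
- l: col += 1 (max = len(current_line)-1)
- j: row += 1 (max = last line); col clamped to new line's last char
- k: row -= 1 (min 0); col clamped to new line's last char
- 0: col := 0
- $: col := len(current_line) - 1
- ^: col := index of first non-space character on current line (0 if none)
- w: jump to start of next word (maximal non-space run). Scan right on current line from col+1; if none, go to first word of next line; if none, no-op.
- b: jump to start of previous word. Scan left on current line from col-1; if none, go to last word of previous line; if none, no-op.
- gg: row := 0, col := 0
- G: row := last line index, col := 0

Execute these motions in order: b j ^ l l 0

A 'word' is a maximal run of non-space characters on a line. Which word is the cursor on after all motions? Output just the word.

Answer: sun

Derivation:
After 1 (b): row=0 col=0 char='t'
After 2 (j): row=1 col=0 char='s'
After 3 (^): row=1 col=0 char='s'
After 4 (l): row=1 col=1 char='u'
After 5 (l): row=1 col=2 char='n'
After 6 (0): row=1 col=0 char='s'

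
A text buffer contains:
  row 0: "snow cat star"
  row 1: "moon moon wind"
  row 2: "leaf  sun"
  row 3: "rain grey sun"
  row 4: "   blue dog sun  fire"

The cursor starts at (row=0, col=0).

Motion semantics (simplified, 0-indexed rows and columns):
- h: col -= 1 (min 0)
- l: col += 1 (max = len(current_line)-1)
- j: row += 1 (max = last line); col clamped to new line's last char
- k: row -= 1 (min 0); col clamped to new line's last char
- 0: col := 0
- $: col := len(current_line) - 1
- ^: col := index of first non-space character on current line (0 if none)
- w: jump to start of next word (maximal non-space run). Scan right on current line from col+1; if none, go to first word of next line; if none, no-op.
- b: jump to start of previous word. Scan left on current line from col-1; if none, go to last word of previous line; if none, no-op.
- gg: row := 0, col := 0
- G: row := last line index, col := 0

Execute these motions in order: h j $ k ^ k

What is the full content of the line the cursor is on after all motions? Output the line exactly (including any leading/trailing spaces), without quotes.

After 1 (h): row=0 col=0 char='s'
After 2 (j): row=1 col=0 char='m'
After 3 ($): row=1 col=13 char='d'
After 4 (k): row=0 col=12 char='r'
After 5 (^): row=0 col=0 char='s'
After 6 (k): row=0 col=0 char='s'

Answer: snow cat star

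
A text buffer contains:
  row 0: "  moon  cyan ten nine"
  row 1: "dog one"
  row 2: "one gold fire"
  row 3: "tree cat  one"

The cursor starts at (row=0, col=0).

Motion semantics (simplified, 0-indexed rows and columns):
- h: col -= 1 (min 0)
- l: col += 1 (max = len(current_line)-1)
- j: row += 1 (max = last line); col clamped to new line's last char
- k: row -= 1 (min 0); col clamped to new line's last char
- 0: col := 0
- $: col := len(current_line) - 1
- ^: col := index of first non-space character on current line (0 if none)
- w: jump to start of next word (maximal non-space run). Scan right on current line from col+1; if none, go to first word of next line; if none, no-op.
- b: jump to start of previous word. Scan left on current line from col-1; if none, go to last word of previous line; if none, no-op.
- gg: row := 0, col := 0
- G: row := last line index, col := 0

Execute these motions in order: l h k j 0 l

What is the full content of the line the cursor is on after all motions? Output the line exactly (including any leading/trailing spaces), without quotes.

After 1 (l): row=0 col=1 char='_'
After 2 (h): row=0 col=0 char='_'
After 3 (k): row=0 col=0 char='_'
After 4 (j): row=1 col=0 char='d'
After 5 (0): row=1 col=0 char='d'
After 6 (l): row=1 col=1 char='o'

Answer: dog one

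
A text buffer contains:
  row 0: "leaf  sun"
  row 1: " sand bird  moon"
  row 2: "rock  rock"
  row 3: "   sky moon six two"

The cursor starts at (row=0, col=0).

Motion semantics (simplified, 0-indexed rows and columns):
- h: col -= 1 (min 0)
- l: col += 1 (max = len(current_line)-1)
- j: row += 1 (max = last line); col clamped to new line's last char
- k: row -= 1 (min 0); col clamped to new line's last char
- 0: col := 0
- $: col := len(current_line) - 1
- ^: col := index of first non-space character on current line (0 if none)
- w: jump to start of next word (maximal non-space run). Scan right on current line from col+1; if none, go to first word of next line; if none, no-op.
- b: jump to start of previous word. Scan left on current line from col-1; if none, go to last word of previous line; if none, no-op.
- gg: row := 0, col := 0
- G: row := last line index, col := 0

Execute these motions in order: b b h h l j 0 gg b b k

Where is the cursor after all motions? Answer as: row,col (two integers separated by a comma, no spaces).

Answer: 0,0

Derivation:
After 1 (b): row=0 col=0 char='l'
After 2 (b): row=0 col=0 char='l'
After 3 (h): row=0 col=0 char='l'
After 4 (h): row=0 col=0 char='l'
After 5 (l): row=0 col=1 char='e'
After 6 (j): row=1 col=1 char='s'
After 7 (0): row=1 col=0 char='_'
After 8 (gg): row=0 col=0 char='l'
After 9 (b): row=0 col=0 char='l'
After 10 (b): row=0 col=0 char='l'
After 11 (k): row=0 col=0 char='l'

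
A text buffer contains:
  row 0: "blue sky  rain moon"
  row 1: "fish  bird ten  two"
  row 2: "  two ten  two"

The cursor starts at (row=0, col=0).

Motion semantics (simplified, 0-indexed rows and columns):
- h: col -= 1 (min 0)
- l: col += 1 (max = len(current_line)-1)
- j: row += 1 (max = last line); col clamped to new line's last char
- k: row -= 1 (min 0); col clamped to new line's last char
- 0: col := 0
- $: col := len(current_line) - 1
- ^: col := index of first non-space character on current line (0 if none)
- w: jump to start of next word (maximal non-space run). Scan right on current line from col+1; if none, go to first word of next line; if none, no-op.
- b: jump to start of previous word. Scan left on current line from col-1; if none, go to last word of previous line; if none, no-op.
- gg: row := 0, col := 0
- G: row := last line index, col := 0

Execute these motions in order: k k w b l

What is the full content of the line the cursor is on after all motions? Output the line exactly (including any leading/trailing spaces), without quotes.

After 1 (k): row=0 col=0 char='b'
After 2 (k): row=0 col=0 char='b'
After 3 (w): row=0 col=5 char='s'
After 4 (b): row=0 col=0 char='b'
After 5 (l): row=0 col=1 char='l'

Answer: blue sky  rain moon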